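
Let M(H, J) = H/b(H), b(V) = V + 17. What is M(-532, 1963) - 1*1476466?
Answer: -760379458/515 ≈ -1.4765e+6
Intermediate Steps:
b(V) = 17 + V
M(H, J) = H/(17 + H)
M(-532, 1963) - 1*1476466 = -532/(17 - 532) - 1*1476466 = -532/(-515) - 1476466 = -532*(-1/515) - 1476466 = 532/515 - 1476466 = -760379458/515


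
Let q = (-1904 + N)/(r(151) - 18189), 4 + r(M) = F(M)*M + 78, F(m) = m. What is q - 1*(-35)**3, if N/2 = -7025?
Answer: 33482716/781 ≈ 42872.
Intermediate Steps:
N = -14050 (N = 2*(-7025) = -14050)
r(M) = 74 + M**2 (r(M) = -4 + (M*M + 78) = -4 + (M**2 + 78) = -4 + (78 + M**2) = 74 + M**2)
q = -2659/781 (q = (-1904 - 14050)/((74 + 151**2) - 18189) = -15954/((74 + 22801) - 18189) = -15954/(22875 - 18189) = -15954/4686 = -15954*1/4686 = -2659/781 ≈ -3.4046)
q - 1*(-35)**3 = -2659/781 - 1*(-35)**3 = -2659/781 - 1*(-42875) = -2659/781 + 42875 = 33482716/781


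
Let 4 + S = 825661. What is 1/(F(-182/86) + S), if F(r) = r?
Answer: 43/35503160 ≈ 1.2112e-6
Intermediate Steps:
S = 825657 (S = -4 + 825661 = 825657)
1/(F(-182/86) + S) = 1/(-182/86 + 825657) = 1/(-182*1/86 + 825657) = 1/(-91/43 + 825657) = 1/(35503160/43) = 43/35503160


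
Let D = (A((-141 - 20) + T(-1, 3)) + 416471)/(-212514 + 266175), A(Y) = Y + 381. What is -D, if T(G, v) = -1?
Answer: -416690/53661 ≈ -7.7652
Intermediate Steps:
A(Y) = 381 + Y
D = 416690/53661 (D = ((381 + ((-141 - 20) - 1)) + 416471)/(-212514 + 266175) = ((381 + (-161 - 1)) + 416471)/53661 = ((381 - 162) + 416471)*(1/53661) = (219 + 416471)*(1/53661) = 416690*(1/53661) = 416690/53661 ≈ 7.7652)
-D = -1*416690/53661 = -416690/53661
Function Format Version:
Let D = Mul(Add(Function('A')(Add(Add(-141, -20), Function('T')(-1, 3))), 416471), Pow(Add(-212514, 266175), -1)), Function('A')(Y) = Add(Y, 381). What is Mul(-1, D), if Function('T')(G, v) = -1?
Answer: Rational(-416690, 53661) ≈ -7.7652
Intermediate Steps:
Function('A')(Y) = Add(381, Y)
D = Rational(416690, 53661) (D = Mul(Add(Add(381, Add(Add(-141, -20), -1)), 416471), Pow(Add(-212514, 266175), -1)) = Mul(Add(Add(381, Add(-161, -1)), 416471), Pow(53661, -1)) = Mul(Add(Add(381, -162), 416471), Rational(1, 53661)) = Mul(Add(219, 416471), Rational(1, 53661)) = Mul(416690, Rational(1, 53661)) = Rational(416690, 53661) ≈ 7.7652)
Mul(-1, D) = Mul(-1, Rational(416690, 53661)) = Rational(-416690, 53661)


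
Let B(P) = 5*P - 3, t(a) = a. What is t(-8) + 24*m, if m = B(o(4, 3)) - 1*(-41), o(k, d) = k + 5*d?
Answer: 3184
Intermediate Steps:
B(P) = -3 + 5*P
m = 133 (m = (-3 + 5*(4 + 5*3)) - 1*(-41) = (-3 + 5*(4 + 15)) + 41 = (-3 + 5*19) + 41 = (-3 + 95) + 41 = 92 + 41 = 133)
t(-8) + 24*m = -8 + 24*133 = -8 + 3192 = 3184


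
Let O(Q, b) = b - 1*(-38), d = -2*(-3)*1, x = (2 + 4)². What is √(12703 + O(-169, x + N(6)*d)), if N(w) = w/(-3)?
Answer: √12765 ≈ 112.98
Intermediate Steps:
N(w) = -w/3 (N(w) = w*(-⅓) = -w/3)
x = 36 (x = 6² = 36)
d = 6 (d = 6*1 = 6)
O(Q, b) = 38 + b (O(Q, b) = b + 38 = 38 + b)
√(12703 + O(-169, x + N(6)*d)) = √(12703 + (38 + (36 - ⅓*6*6))) = √(12703 + (38 + (36 - 2*6))) = √(12703 + (38 + (36 - 12))) = √(12703 + (38 + 24)) = √(12703 + 62) = √12765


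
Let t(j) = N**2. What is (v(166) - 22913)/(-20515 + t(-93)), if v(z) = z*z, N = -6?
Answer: -4643/20479 ≈ -0.22672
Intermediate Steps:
v(z) = z**2
t(j) = 36 (t(j) = (-6)**2 = 36)
(v(166) - 22913)/(-20515 + t(-93)) = (166**2 - 22913)/(-20515 + 36) = (27556 - 22913)/(-20479) = 4643*(-1/20479) = -4643/20479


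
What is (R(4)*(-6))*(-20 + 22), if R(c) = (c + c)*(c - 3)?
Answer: -96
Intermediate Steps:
R(c) = 2*c*(-3 + c) (R(c) = (2*c)*(-3 + c) = 2*c*(-3 + c))
(R(4)*(-6))*(-20 + 22) = ((2*4*(-3 + 4))*(-6))*(-20 + 22) = ((2*4*1)*(-6))*2 = (8*(-6))*2 = -48*2 = -96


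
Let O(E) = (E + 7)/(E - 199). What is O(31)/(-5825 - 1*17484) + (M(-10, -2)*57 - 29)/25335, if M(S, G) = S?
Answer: -390778093/16534938420 ≈ -0.023633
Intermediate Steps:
O(E) = (7 + E)/(-199 + E)
O(31)/(-5825 - 1*17484) + (M(-10, -2)*57 - 29)/25335 = ((7 + 31)/(-199 + 31))/(-5825 - 1*17484) + (-10*57 - 29)/25335 = (38/(-168))/(-5825 - 17484) + (-570 - 29)*(1/25335) = -1/168*38/(-23309) - 599*1/25335 = -19/84*(-1/23309) - 599/25335 = 19/1957956 - 599/25335 = -390778093/16534938420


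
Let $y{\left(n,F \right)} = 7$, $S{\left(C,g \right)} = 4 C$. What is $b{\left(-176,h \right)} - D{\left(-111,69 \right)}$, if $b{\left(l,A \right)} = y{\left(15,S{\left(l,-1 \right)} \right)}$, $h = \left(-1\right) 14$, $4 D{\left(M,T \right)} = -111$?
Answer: $\frac{139}{4} \approx 34.75$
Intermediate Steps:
$D{\left(M,T \right)} = - \frac{111}{4}$ ($D{\left(M,T \right)} = \frac{1}{4} \left(-111\right) = - \frac{111}{4}$)
$h = -14$
$b{\left(l,A \right)} = 7$
$b{\left(-176,h \right)} - D{\left(-111,69 \right)} = 7 - - \frac{111}{4} = 7 + \frac{111}{4} = \frac{139}{4}$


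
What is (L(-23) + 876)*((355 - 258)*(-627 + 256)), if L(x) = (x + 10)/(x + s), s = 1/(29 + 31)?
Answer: -6214358544/197 ≈ -3.1545e+7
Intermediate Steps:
s = 1/60 ≈ 0.016667
L(x) = (10 + x)/(1/60 + x) (L(x) = (x + 10)/(x + 1/60) = (10 + x)/(1/60 + x))
(L(-23) + 876)*((355 - 258)*(-627 + 256)) = (60*(10 - 23)/(1 + 60*(-23)) + 876)*((355 - 258)*(-627 + 256)) = (60*(-13)/(1 - 1380) + 876)*(97*(-371)) = (60*(-13)/(-1379) + 876)*(-35987) = (60*(-1/1379)*(-13) + 876)*(-35987) = (780/1379 + 876)*(-35987) = (1208784/1379)*(-35987) = -6214358544/197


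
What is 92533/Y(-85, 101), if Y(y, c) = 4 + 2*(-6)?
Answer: -92533/8 ≈ -11567.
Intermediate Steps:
Y(y, c) = -8 (Y(y, c) = 4 - 12 = -8)
92533/Y(-85, 101) = 92533/(-8) = 92533*(-1/8) = -92533/8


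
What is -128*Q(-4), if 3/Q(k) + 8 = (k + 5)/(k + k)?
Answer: 3072/65 ≈ 47.262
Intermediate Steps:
Q(k) = 3/(-8 + (5 + k)/(2*k)) (Q(k) = 3/(-8 + (k + 5)/(k + k)) = 3/(-8 + (5 + k)/((2*k))) = 3/(-8 + (5 + k)*(1/(2*k))) = 3/(-8 + (5 + k)/(2*k)))
-128*Q(-4) = -(-768)*(-4)/(-5 + 15*(-4)) = -(-768)*(-4)/(-5 - 60) = -(-768)*(-4)/(-65) = -(-768)*(-4)*(-1)/65 = -128*(-24/65) = 3072/65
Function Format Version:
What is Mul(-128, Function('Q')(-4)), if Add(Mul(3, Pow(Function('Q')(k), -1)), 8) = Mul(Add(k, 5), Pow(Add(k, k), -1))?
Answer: Rational(3072, 65) ≈ 47.262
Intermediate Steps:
Function('Q')(k) = Mul(3, Pow(Add(-8, Mul(Rational(1, 2), Pow(k, -1), Add(5, k))), -1)) (Function('Q')(k) = Mul(3, Pow(Add(-8, Mul(Add(k, 5), Pow(Add(k, k), -1))), -1)) = Mul(3, Pow(Add(-8, Mul(Add(5, k), Pow(Mul(2, k), -1))), -1)) = Mul(3, Pow(Add(-8, Mul(Add(5, k), Mul(Rational(1, 2), Pow(k, -1)))), -1)) = Mul(3, Pow(Add(-8, Mul(Rational(1, 2), Pow(k, -1), Add(5, k))), -1)))
Mul(-128, Function('Q')(-4)) = Mul(-128, Mul(-6, -4, Pow(Add(-5, Mul(15, -4)), -1))) = Mul(-128, Mul(-6, -4, Pow(Add(-5, -60), -1))) = Mul(-128, Mul(-6, -4, Pow(-65, -1))) = Mul(-128, Mul(-6, -4, Rational(-1, 65))) = Mul(-128, Rational(-24, 65)) = Rational(3072, 65)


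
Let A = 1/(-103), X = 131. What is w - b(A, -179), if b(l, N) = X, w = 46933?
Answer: 46802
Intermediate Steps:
A = -1/103 ≈ -0.0097087
b(l, N) = 131
w - b(A, -179) = 46933 - 1*131 = 46933 - 131 = 46802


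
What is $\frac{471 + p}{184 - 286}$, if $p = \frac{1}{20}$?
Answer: $- \frac{9421}{2040} \approx -4.6181$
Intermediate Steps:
$p = \frac{1}{20} \approx 0.05$
$\frac{471 + p}{184 - 286} = \frac{471 + \frac{1}{20}}{184 - 286} = \frac{9421}{20 \left(-102\right)} = \frac{9421}{20} \left(- \frac{1}{102}\right) = - \frac{9421}{2040}$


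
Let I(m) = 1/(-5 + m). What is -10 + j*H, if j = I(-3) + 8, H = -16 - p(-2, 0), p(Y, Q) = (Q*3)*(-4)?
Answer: -136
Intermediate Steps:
p(Y, Q) = -12*Q (p(Y, Q) = (3*Q)*(-4) = -12*Q)
H = -16 (H = -16 - (-12)*0 = -16 - 1*0 = -16 + 0 = -16)
j = 63/8 (j = 1/(-5 - 3) + 8 = 1/(-8) + 8 = -1/8 + 8 = 63/8 ≈ 7.8750)
-10 + j*H = -10 + (63/8)*(-16) = -10 - 126 = -136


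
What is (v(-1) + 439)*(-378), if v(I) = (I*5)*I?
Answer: -167832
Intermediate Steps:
v(I) = 5*I² (v(I) = (5*I)*I = 5*I²)
(v(-1) + 439)*(-378) = (5*(-1)² + 439)*(-378) = (5*1 + 439)*(-378) = (5 + 439)*(-378) = 444*(-378) = -167832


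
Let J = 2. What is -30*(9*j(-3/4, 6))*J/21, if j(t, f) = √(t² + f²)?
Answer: -135*√65/7 ≈ -155.49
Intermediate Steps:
j(t, f) = √(f² + t²)
-30*(9*j(-3/4, 6))*J/21 = -30*(9*√(6² + (-3/4)²))*2/21 = -30*(9*√(36 + (-3*¼)²))*2/21 = -30*(9*√(36 + (-¾)²))*2/21 = -30*(9*√(36 + 9/16))*2/21 = -30*(9*√(585/16))*2/21 = -30*(9*(3*√65/4))*2/21 = -30*(27*√65/4)*2/21 = -30*27*√65/2/21 = -135*√65/7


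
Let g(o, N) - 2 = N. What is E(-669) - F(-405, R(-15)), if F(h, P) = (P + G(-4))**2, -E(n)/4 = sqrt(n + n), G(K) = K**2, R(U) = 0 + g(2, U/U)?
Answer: -361 - 4*I*sqrt(1338) ≈ -361.0 - 146.31*I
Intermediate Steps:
g(o, N) = 2 + N
R(U) = 3 (R(U) = 0 + (2 + U/U) = 0 + (2 + 1) = 0 + 3 = 3)
E(n) = -4*sqrt(2)*sqrt(n) (E(n) = -4*sqrt(n + n) = -4*sqrt(2)*sqrt(n))
F(h, P) = (16 + P)**2 (F(h, P) = (P + (-4)**2)**2 = (P + 16)**2 = (16 + P)**2)
E(-669) - F(-405, R(-15)) = -4*sqrt(2)*sqrt(-669) - (16 + 3)**2 = -4*sqrt(2)*I*sqrt(669) - 1*19**2 = -4*I*sqrt(1338) - 1*361 = -4*I*sqrt(1338) - 361 = -361 - 4*I*sqrt(1338)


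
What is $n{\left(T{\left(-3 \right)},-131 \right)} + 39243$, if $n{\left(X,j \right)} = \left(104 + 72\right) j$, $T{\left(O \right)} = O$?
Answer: $16187$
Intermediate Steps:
$n{\left(X,j \right)} = 176 j$
$n{\left(T{\left(-3 \right)},-131 \right)} + 39243 = 176 \left(-131\right) + 39243 = -23056 + 39243 = 16187$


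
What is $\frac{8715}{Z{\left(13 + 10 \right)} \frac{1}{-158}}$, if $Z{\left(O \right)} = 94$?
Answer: $- \frac{688485}{47} \approx -14649.0$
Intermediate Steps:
$\frac{8715}{Z{\left(13 + 10 \right)} \frac{1}{-158}} = \frac{8715}{94 \frac{1}{-158}} = \frac{8715}{94 \left(- \frac{1}{158}\right)} = \frac{8715}{- \frac{47}{79}} = 8715 \left(- \frac{79}{47}\right) = - \frac{688485}{47}$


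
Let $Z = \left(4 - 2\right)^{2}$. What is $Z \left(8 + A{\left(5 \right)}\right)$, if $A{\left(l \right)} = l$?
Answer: $52$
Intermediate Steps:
$Z = 4$ ($Z = 2^{2} = 4$)
$Z \left(8 + A{\left(5 \right)}\right) = 4 \left(8 + 5\right) = 4 \cdot 13 = 52$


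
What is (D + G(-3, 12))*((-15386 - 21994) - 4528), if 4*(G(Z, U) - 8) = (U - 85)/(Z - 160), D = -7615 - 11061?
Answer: 127520417851/163 ≈ 7.8233e+8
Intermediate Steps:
D = -18676
G(Z, U) = 8 + (-85 + U)/(4*(-160 + Z)) (G(Z, U) = 8 + ((U - 85)/(Z - 160))/4 = 8 + ((-85 + U)/(-160 + Z))/4 = 8 + (-85 + U)/(4*(-160 + Z)))
(D + G(-3, 12))*((-15386 - 21994) - 4528) = (-18676 + (-5205 + 12 + 32*(-3))/(4*(-160 - 3)))*((-15386 - 21994) - 4528) = (-18676 + (1/4)*(-5205 + 12 - 96)/(-163))*(-37380 - 4528) = (-18676 + (1/4)*(-1/163)*(-5289))*(-41908) = (-18676 + 5289/652)*(-41908) = -12171463/652*(-41908) = 127520417851/163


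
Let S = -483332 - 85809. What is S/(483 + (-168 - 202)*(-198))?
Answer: -569141/73743 ≈ -7.7179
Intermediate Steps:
S = -569141
S/(483 + (-168 - 202)*(-198)) = -569141/(483 + (-168 - 202)*(-198)) = -569141/(483 - 370*(-198)) = -569141/(483 + 73260) = -569141/73743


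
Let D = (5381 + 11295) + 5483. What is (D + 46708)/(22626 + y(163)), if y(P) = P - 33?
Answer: 68867/22756 ≈ 3.0263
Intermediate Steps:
y(P) = -33 + P
D = 22159 (D = 16676 + 5483 = 22159)
(D + 46708)/(22626 + y(163)) = (22159 + 46708)/(22626 + (-33 + 163)) = 68867/(22626 + 130) = 68867/22756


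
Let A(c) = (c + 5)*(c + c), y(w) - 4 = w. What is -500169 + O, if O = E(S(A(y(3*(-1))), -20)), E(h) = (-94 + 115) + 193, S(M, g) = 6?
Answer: -499955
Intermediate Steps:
y(w) = 4 + w
A(c) = 2*c*(5 + c) (A(c) = (5 + c)*(2*c) = 2*c*(5 + c))
E(h) = 214 (E(h) = 21 + 193 = 214)
O = 214
-500169 + O = -500169 + 214 = -499955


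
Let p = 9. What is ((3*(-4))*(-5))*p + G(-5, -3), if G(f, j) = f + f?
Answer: 530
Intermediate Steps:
G(f, j) = 2*f
((3*(-4))*(-5))*p + G(-5, -3) = ((3*(-4))*(-5))*9 + 2*(-5) = -12*(-5)*9 - 10 = 60*9 - 10 = 540 - 10 = 530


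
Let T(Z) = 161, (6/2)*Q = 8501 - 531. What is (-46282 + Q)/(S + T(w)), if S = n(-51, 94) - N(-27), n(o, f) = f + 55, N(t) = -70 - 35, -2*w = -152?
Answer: -130876/1245 ≈ -105.12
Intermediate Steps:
w = 76 (w = -1/2*(-152) = 76)
N(t) = -105
n(o, f) = 55 + f
Q = 7970/3 (Q = (8501 - 531)/3 = (1/3)*7970 = 7970/3 ≈ 2656.7)
S = 254 (S = (55 + 94) - 1*(-105) = 149 + 105 = 254)
(-46282 + Q)/(S + T(w)) = (-46282 + 7970/3)/(254 + 161) = -130876/3/415 = -130876/3*1/415 = -130876/1245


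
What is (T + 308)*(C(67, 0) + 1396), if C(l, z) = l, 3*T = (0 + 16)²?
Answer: 1726340/3 ≈ 5.7545e+5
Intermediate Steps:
T = 256/3 (T = (0 + 16)²/3 = (⅓)*16² = (⅓)*256 = 256/3 ≈ 85.333)
(T + 308)*(C(67, 0) + 1396) = (256/3 + 308)*(67 + 1396) = (1180/3)*1463 = 1726340/3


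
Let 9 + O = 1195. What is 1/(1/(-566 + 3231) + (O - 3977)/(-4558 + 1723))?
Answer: 302211/297634 ≈ 1.0154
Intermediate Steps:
O = 1186 (O = -9 + 1195 = 1186)
1/(1/(-566 + 3231) + (O - 3977)/(-4558 + 1723)) = 1/(1/(-566 + 3231) + (1186 - 3977)/(-4558 + 1723)) = 1/(1/2665 - 2791/(-2835)) = 1/(1/2665 - 2791*(-1/2835)) = 1/(1/2665 + 2791/2835) = 1/(297634/302211) = 302211/297634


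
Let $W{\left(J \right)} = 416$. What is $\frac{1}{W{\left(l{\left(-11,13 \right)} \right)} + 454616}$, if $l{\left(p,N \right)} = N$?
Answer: $\frac{1}{455032} \approx 2.1976 \cdot 10^{-6}$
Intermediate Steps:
$\frac{1}{W{\left(l{\left(-11,13 \right)} \right)} + 454616} = \frac{1}{416 + 454616} = \frac{1}{455032}$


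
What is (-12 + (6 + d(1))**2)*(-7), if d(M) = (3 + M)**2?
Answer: -3304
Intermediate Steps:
(-12 + (6 + d(1))**2)*(-7) = (-12 + (6 + (3 + 1)**2)**2)*(-7) = (-12 + (6 + 4**2)**2)*(-7) = (-12 + (6 + 16)**2)*(-7) = (-12 + 22**2)*(-7) = (-12 + 484)*(-7) = 472*(-7) = -3304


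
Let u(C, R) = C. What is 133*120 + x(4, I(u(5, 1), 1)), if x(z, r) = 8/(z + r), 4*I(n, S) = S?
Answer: 271352/17 ≈ 15962.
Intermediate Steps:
I(n, S) = S/4
x(z, r) = 8/(r + z)
133*120 + x(4, I(u(5, 1), 1)) = 133*120 + 8/((¼)*1 + 4) = 15960 + 8/(¼ + 4) = 15960 + 8/(17/4) = 15960 + 8*(4/17) = 15960 + 32/17 = 271352/17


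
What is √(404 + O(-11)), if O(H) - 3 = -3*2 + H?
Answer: √390 ≈ 19.748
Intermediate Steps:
O(H) = -3 + H (O(H) = 3 + (-3*2 + H) = 3 + (-6 + H) = -3 + H)
√(404 + O(-11)) = √(404 + (-3 - 11)) = √(404 - 14) = √390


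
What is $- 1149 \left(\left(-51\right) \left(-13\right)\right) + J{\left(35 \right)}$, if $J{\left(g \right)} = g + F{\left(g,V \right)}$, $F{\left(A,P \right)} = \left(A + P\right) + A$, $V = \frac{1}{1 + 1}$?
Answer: $- \frac{1523363}{2} \approx -7.6168 \cdot 10^{5}$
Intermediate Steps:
$V = \frac{1}{2} \approx 0.5$
$F{\left(A,P \right)} = P + 2 A$
$J{\left(g \right)} = \frac{1}{2} + 3 g$ ($J{\left(g \right)} = g + \left(\frac{1}{2} + 2 g\right) = \frac{1}{2} + 3 g$)
$- 1149 \left(\left(-51\right) \left(-13\right)\right) + J{\left(35 \right)} = - 1149 \left(\left(-51\right) \left(-13\right)\right) + \left(\frac{1}{2} + 3 \cdot 35\right) = \left(-1149\right) 663 + \left(\frac{1}{2} + 105\right) = -761787 + \frac{211}{2} = - \frac{1523363}{2}$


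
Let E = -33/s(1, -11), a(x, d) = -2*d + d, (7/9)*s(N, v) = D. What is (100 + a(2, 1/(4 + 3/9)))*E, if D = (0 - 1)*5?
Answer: 99869/195 ≈ 512.15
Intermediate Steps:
D = -5 (D = -1*5 = -5)
s(N, v) = -45/7 (s(N, v) = (9/7)*(-5) = -45/7)
a(x, d) = -d
E = 77/15 (E = -33/(-45/7) = -33*(-7/45) = 77/15 ≈ 5.1333)
(100 + a(2, 1/(4 + 3/9)))*E = (100 - 1/(4 + 3/9))*(77/15) = (100 - 1/(4 + 3*(1/9)))*(77/15) = (100 - 1/(4 + 1/3))*(77/15) = (100 - 1/13/3)*(77/15) = (100 - 1*3/13)*(77/15) = (100 - 3/13)*(77/15) = (1297/13)*(77/15) = 99869/195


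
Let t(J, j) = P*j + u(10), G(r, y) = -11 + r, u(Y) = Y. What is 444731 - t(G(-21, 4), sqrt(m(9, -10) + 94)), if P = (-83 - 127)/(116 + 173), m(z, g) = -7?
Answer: 444721 + 210*sqrt(87)/289 ≈ 4.4473e+5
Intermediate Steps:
P = -210/289 ≈ -0.72664
t(J, j) = 10 - 210*j/289 (t(J, j) = -210*j/289 + 10 = 10 - 210*j/289)
444731 - t(G(-21, 4), sqrt(m(9, -10) + 94)) = 444731 - (10 - 210*sqrt(-7 + 94)/289) = 444731 - (10 - 210*sqrt(87)/289) = 444731 + (-10 + 210*sqrt(87)/289) = 444721 + 210*sqrt(87)/289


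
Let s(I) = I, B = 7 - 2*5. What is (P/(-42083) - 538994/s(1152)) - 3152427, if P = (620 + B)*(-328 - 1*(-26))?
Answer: -76425459127883/24239808 ≈ -3.1529e+6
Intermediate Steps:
B = -3 (B = 7 - 10 = -3)
P = -186334 (P = (620 - 3)*(-328 - 1*(-26)) = 617*(-328 + 26) = 617*(-302) = -186334)
(P/(-42083) - 538994/s(1152)) - 3152427 = (-186334/(-42083) - 538994/1152) - 3152427 = (-186334*(-1/42083) - 538994*1/1152) - 3152427 = (186334/42083 - 269497/576) - 3152427 = -11233913867/24239808 - 3152427 = -76425459127883/24239808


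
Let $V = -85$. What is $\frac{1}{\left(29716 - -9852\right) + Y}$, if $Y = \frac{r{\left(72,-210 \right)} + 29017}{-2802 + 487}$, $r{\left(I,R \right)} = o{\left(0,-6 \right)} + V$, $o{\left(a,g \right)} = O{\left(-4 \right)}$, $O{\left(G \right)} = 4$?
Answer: $\frac{2315}{91570984} \approx 2.5281 \cdot 10^{-5}$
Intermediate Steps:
$o{\left(a,g \right)} = 4$
$r{\left(I,R \right)} = -81$ ($r{\left(I,R \right)} = 4 - 85 = -81$)
$Y = - \frac{28936}{2315}$ ($Y = \frac{-81 + 29017}{-2802 + 487} = \frac{28936}{-2315} = 28936 \left(- \frac{1}{2315}\right) = - \frac{28936}{2315} \approx -12.499$)
$\frac{1}{\left(29716 - -9852\right) + Y} = \frac{1}{\left(29716 - -9852\right) - \frac{28936}{2315}} = \frac{1}{\left(29716 + 9852\right) - \frac{28936}{2315}} = \frac{1}{39568 - \frac{28936}{2315}} = \frac{1}{\frac{91570984}{2315}} = \frac{2315}{91570984}$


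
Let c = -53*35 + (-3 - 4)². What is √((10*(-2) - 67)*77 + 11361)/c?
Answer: -√518/602 ≈ -0.037807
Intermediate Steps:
c = -1806 (c = -1855 + (-7)² = -1855 + 49 = -1806)
√((10*(-2) - 67)*77 + 11361)/c = √((10*(-2) - 67)*77 + 11361)/(-1806) = √((-20 - 67)*77 + 11361)*(-1/1806) = √(-87*77 + 11361)*(-1/1806) = √(-6699 + 11361)*(-1/1806) = √4662*(-1/1806) = (3*√518)*(-1/1806) = -√518/602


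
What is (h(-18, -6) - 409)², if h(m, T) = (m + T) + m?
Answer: 203401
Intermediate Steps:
h(m, T) = T + 2*m (h(m, T) = (T + m) + m = T + 2*m)
(h(-18, -6) - 409)² = ((-6 + 2*(-18)) - 409)² = ((-6 - 36) - 409)² = (-42 - 409)² = (-451)² = 203401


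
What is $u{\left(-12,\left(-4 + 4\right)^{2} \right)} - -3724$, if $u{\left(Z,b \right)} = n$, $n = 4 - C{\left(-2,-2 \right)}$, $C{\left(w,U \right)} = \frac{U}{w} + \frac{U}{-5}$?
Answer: $\frac{18633}{5} \approx 3726.6$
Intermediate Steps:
$C{\left(w,U \right)} = - \frac{U}{5} + \frac{U}{w}$ ($C{\left(w,U \right)} = \frac{U}{w} + U \left(- \frac{1}{5}\right) = \frac{U}{w} - \frac{U}{5} = - \frac{U}{5} + \frac{U}{w}$)
$n = \frac{13}{5}$ ($n = 4 - \left(\left(- \frac{1}{5}\right) \left(-2\right) - \frac{2}{-2}\right) = 4 - \left(\frac{2}{5} - -1\right) = 4 - \left(\frac{2}{5} + 1\right) = 4 - \frac{7}{5} = \frac{13}{5} \approx 2.6$)
$u{\left(Z,b \right)} = \frac{13}{5}$
$u{\left(-12,\left(-4 + 4\right)^{2} \right)} - -3724 = \frac{13}{5} - -3724 = \frac{13}{5} + 3724 = \frac{18633}{5}$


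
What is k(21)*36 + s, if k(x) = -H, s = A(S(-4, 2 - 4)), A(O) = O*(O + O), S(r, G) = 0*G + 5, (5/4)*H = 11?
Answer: -1334/5 ≈ -266.80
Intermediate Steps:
H = 44/5 (H = (⅘)*11 = 44/5 ≈ 8.8000)
S(r, G) = 5 (S(r, G) = 0 + 5 = 5)
A(O) = 2*O² (A(O) = O*(2*O) = 2*O²)
s = 50 (s = 2*5² = 2*25 = 50)
k(x) = -44/5 (k(x) = -1*44/5 = -44/5)
k(21)*36 + s = -44/5*36 + 50 = -1584/5 + 50 = -1334/5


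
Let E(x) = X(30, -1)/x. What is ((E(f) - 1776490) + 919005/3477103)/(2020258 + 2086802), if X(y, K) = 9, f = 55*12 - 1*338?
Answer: -284143733844829/656910849770280 ≈ -0.43255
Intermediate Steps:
f = 322 (f = 660 - 338 = 322)
E(x) = 9/x
((E(f) - 1776490) + 919005/3477103)/(2020258 + 2086802) = ((9/322 - 1776490) + 919005/3477103)/(2020258 + 2086802) = ((9*(1/322) - 1776490) + 919005*(1/3477103))/4107060 = ((9/322 - 1776490) + 919005/3477103)*(1/4107060) = (-572029771/322 + 919005/3477103)*(1/4107060) = -284143733844829/159946738*1/4107060 = -284143733844829/656910849770280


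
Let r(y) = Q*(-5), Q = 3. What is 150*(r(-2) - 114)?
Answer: -19350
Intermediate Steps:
r(y) = -15 (r(y) = 3*(-5) = -15)
150*(r(-2) - 114) = 150*(-15 - 114) = 150*(-129) = -19350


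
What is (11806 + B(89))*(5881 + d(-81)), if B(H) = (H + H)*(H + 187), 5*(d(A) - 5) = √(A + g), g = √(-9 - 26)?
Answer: 358657524 + 60934*√(-81 + I*√35)/5 ≈ 3.5866e+8 + 1.0975e+5*I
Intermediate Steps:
g = I*√35 (g = √(-35) = I*√35 ≈ 5.9161*I)
d(A) = 5 + √(A + I*√35)/5
B(H) = 2*H*(187 + H) (B(H) = (2*H)*(187 + H) = 2*H*(187 + H))
(11806 + B(89))*(5881 + d(-81)) = (11806 + 2*89*(187 + 89))*(5881 + (5 + √(-81 + I*√35)/5)) = (11806 + 2*89*276)*(5886 + √(-81 + I*√35)/5) = (11806 + 49128)*(5886 + √(-81 + I*√35)/5) = 60934*(5886 + √(-81 + I*√35)/5) = 358657524 + 60934*√(-81 + I*√35)/5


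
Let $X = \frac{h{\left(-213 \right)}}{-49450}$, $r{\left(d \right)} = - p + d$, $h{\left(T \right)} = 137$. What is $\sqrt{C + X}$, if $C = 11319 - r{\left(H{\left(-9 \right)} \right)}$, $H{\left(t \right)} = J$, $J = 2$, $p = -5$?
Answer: $\frac{\sqrt{1106450204214}}{9890} \approx 106.36$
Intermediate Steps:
$H{\left(t \right)} = 2$
$r{\left(d \right)} = 5 + d$ ($r{\left(d \right)} = \left(-1\right) \left(-5\right) + d = 5 + d$)
$C = 11312$ ($C = 11319 - \left(5 + 2\right) = 11319 - 7 = 11312$)
$X = - \frac{137}{49450}$ ($X = \frac{137}{-49450} = 137 \left(- \frac{1}{49450}\right) = - \frac{137}{49450} \approx -0.0027705$)
$\sqrt{C + X} = \sqrt{11312 - \frac{137}{49450}} = \sqrt{\frac{559378263}{49450}} = \frac{\sqrt{1106450204214}}{9890}$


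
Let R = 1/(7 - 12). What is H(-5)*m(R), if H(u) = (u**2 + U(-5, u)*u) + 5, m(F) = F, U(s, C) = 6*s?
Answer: -36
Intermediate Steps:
R = -1/5 (R = 1/(-5) = -1/5 ≈ -0.20000)
H(u) = 5 + u**2 - 30*u (H(u) = (u**2 + (6*(-5))*u) + 5 = (u**2 - 30*u) + 5 = 5 + u**2 - 30*u)
H(-5)*m(R) = (5 + (-5)**2 - 30*(-5))*(-1/5) = (5 + 25 + 150)*(-1/5) = 180*(-1/5) = -36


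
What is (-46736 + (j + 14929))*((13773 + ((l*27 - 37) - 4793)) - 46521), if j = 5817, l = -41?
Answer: 1005423150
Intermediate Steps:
(-46736 + (j + 14929))*((13773 + ((l*27 - 37) - 4793)) - 46521) = (-46736 + (5817 + 14929))*((13773 + ((-41*27 - 37) - 4793)) - 46521) = (-46736 + 20746)*((13773 + ((-1107 - 37) - 4793)) - 46521) = -25990*((13773 + (-1144 - 4793)) - 46521) = -25990*((13773 - 5937) - 46521) = -25990*(7836 - 46521) = -25990*(-38685) = 1005423150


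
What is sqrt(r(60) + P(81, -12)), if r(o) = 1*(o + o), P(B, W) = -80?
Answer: 2*sqrt(10) ≈ 6.3246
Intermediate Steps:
r(o) = 2*o (r(o) = 1*(2*o) = 2*o)
sqrt(r(60) + P(81, -12)) = sqrt(2*60 - 80) = sqrt(120 - 80) = sqrt(40) = 2*sqrt(10)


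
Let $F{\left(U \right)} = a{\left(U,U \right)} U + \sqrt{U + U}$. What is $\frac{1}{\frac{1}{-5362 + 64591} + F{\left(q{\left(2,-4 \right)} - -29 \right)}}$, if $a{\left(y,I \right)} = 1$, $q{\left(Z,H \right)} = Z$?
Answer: $\frac{54375183450}{1576881297329} - \frac{3508074441 \sqrt{62}}{3153762594658} \approx 0.025724$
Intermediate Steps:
$F{\left(U \right)} = U + \sqrt{2} \sqrt{U}$ ($F{\left(U \right)} = 1 U + \sqrt{U + U} = U + \sqrt{2 U} = U + \sqrt{2} \sqrt{U}$)
$\frac{1}{\frac{1}{-5362 + 64591} + F{\left(q{\left(2,-4 \right)} - -29 \right)}} = \frac{1}{\frac{1}{-5362 + 64591} + \left(\left(2 - -29\right) + \sqrt{2} \sqrt{2 - -29}\right)} = \frac{1}{\frac{1}{59229} + \left(\left(2 + 29\right) + \sqrt{2} \sqrt{2 + 29}\right)} = \frac{1}{\frac{1}{59229} + \left(31 + \sqrt{2} \sqrt{31}\right)} = \frac{1}{\frac{1}{59229} + \left(31 + \sqrt{62}\right)} = \frac{1}{\frac{1836100}{59229} + \sqrt{62}}$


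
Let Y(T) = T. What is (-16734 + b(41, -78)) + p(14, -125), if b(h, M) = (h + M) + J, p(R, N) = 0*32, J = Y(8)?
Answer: -16763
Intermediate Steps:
J = 8
p(R, N) = 0
b(h, M) = 8 + M + h (b(h, M) = (h + M) + 8 = (M + h) + 8 = 8 + M + h)
(-16734 + b(41, -78)) + p(14, -125) = (-16734 + (8 - 78 + 41)) + 0 = (-16734 - 29) + 0 = -16763 + 0 = -16763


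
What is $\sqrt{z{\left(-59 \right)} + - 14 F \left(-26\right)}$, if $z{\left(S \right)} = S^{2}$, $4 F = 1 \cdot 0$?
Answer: $59$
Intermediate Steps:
$F = 0$ ($F = \frac{1 \cdot 0}{4} = \frac{1}{4} \cdot 0 = 0$)
$\sqrt{z{\left(-59 \right)} + - 14 F \left(-26\right)} = \sqrt{\left(-59\right)^{2} + \left(-14\right) 0 \left(-26\right)} = \sqrt{3481 + 0 \left(-26\right)} = \sqrt{3481 + 0} = \sqrt{3481} = 59$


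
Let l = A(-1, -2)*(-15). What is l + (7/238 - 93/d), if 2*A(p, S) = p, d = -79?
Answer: 11693/1343 ≈ 8.7066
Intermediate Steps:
A(p, S) = p/2
l = 15/2 (l = ((1/2)*(-1))*(-15) = -1/2*(-15) = 15/2 ≈ 7.5000)
l + (7/238 - 93/d) = 15/2 + (7/238 - 93/(-79)) = 15/2 + (7*(1/238) - 93*(-1/79)) = 15/2 + (1/34 + 93/79) = 15/2 + 3241/2686 = 11693/1343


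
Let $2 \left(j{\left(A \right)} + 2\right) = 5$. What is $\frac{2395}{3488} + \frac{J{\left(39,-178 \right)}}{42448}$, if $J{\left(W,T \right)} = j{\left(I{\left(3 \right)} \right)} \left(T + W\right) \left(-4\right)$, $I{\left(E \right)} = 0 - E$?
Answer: $\frac{6414539}{9253664} \approx 0.69319$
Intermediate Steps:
$I{\left(E \right)} = - E$
$j{\left(A \right)} = \frac{1}{2}$ ($j{\left(A \right)} = -2 + \frac{1}{2} \cdot 5 = -2 + \frac{5}{2} = \frac{1}{2}$)
$J{\left(W,T \right)} = - 2 T - 2 W$ ($J{\left(W,T \right)} = \frac{T + W}{2} \left(-4\right) = \left(\frac{T}{2} + \frac{W}{2}\right) \left(-4\right) = - 2 T - 2 W$)
$\frac{2395}{3488} + \frac{J{\left(39,-178 \right)}}{42448} = \frac{2395}{3488} + \frac{\left(-2\right) \left(-178\right) - 78}{42448} = 2395 \cdot \frac{1}{3488} + \left(356 - 78\right) \frac{1}{42448} = \frac{2395}{3488} + 278 \cdot \frac{1}{42448} = \frac{2395}{3488} + \frac{139}{21224} = \frac{6414539}{9253664}$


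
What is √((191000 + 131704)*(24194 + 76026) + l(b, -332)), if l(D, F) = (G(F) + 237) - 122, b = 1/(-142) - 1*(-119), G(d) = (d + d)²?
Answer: √32341835891 ≈ 1.7984e+5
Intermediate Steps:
G(d) = 4*d² (G(d) = (2*d)² = 4*d²)
b = 16897/142 (b = -1/142 + 119 = 16897/142 ≈ 118.99)
l(D, F) = 115 + 4*F² (l(D, F) = (4*F² + 237) - 122 = (237 + 4*F²) - 122 = 115 + 4*F²)
√((191000 + 131704)*(24194 + 76026) + l(b, -332)) = √((191000 + 131704)*(24194 + 76026) + (115 + 4*(-332)²)) = √(322704*100220 + (115 + 4*110224)) = √(32341394880 + (115 + 440896)) = √(32341394880 + 441011) = √32341835891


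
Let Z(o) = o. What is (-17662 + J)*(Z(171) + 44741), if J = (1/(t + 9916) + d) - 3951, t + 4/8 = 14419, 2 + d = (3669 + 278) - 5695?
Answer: -51067362286640/48669 ≈ -1.0493e+9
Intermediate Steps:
d = -1750 (d = -2 + ((3669 + 278) - 5695) = -2 + (3947 - 5695) = -2 - 1748 = -1750)
t = 28837/2 (t = -½ + 14419 = 28837/2 ≈ 14419.)
J = -277461967/48669 (J = (1/(28837/2 + 9916) - 1750) - 3951 = (1/(48669/2) - 1750) - 3951 = (2/48669 - 1750) - 3951 = -85170748/48669 - 3951 = -277461967/48669 ≈ -5701.0)
(-17662 + J)*(Z(171) + 44741) = (-17662 - 277461967/48669)*(171 + 44741) = -1137053845/48669*44912 = -51067362286640/48669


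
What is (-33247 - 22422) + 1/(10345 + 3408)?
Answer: -765615756/13753 ≈ -55669.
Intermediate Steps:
(-33247 - 22422) + 1/(10345 + 3408) = -55669 + 1/13753 = -765615756/13753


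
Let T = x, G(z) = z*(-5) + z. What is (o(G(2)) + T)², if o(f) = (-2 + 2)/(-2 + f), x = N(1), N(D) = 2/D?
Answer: 4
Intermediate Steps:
G(z) = -4*z (G(z) = -5*z + z = -4*z)
x = 2 (x = 2/1 = 2*1 = 2)
o(f) = 0 (o(f) = 0/(-2 + f) = 0)
T = 2
(o(G(2)) + T)² = (0 + 2)² = 2² = 4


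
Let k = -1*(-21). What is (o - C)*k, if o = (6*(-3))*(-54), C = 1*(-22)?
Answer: 20874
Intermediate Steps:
k = 21
C = -22
o = 972 (o = -18*(-54) = 972)
(o - C)*k = (972 - 1*(-22))*21 = (972 + 22)*21 = 994*21 = 20874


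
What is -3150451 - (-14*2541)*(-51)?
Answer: -4964725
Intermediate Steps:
-3150451 - (-14*2541)*(-51) = -3150451 - (-35574)*(-51) = -3150451 - 1*1814274 = -3150451 - 1814274 = -4964725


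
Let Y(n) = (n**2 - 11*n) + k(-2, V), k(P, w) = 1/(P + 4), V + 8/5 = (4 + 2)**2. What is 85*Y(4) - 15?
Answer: -4705/2 ≈ -2352.5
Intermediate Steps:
V = 172/5 (V = -8/5 + (4 + 2)**2 = -8/5 + 6**2 = -8/5 + 36 = 172/5 ≈ 34.400)
k(P, w) = 1/(4 + P)
Y(n) = 1/2 + n**2 - 11*n (Y(n) = (n**2 - 11*n) + 1/(4 - 2) = (n**2 - 11*n) + 1/2 = 1/2 + n**2 - 11*n)
85*Y(4) - 15 = 85*(1/2 + 4**2 - 11*4) - 15 = 85*(1/2 + 16 - 44) - 15 = 85*(-55/2) - 15 = -4675/2 - 15 = -4705/2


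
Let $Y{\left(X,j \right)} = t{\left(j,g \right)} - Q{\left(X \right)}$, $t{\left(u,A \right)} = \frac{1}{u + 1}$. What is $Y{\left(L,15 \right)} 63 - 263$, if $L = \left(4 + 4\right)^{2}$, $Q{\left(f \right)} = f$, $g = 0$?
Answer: $- \frac{68657}{16} \approx -4291.1$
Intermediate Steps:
$L = 64$ ($L = 8^{2} = 64$)
$t{\left(u,A \right)} = \frac{1}{1 + u}$
$Y{\left(X,j \right)} = \frac{1}{1 + j} - X$
$Y{\left(L,15 \right)} 63 - 263 = \frac{1 - 64 \left(1 + 15\right)}{1 + 15} \cdot 63 - 263 = \frac{1 - 64 \cdot 16}{16} \cdot 63 - 263 = \frac{1 - 1024}{16} \cdot 63 - 263 = \frac{1}{16} \left(-1023\right) 63 - 263 = \left(- \frac{1023}{16}\right) 63 - 263 = - \frac{64449}{16} - 263 = - \frac{68657}{16}$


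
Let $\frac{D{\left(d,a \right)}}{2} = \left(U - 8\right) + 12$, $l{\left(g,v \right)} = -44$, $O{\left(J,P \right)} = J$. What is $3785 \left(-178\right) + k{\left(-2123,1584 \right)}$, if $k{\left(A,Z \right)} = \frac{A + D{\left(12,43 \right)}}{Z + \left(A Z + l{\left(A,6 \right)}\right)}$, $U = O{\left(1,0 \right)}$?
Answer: $- \frac{2264603257047}{3361292} \approx -6.7373 \cdot 10^{5}$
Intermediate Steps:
$U = 1$
$D{\left(d,a \right)} = 10$ ($D{\left(d,a \right)} = 2 \left(\left(1 - 8\right) + 12\right) = 2 \left(-7 + 12\right) = 2 \cdot 5 = 10$)
$k{\left(A,Z \right)} = \frac{10 + A}{-44 + Z + A Z}$ ($k{\left(A,Z \right)} = \frac{A + 10}{Z + \left(A Z - 44\right)} = \frac{10 + A}{Z + \left(-44 + A Z\right)} = \frac{10 + A}{-44 + Z + A Z}$)
$3785 \left(-178\right) + k{\left(-2123,1584 \right)} = 3785 \left(-178\right) + \frac{10 - 2123}{-44 + 1584 - 3362832} = -673730 + \frac{1}{-44 + 1584 - 3362832} \left(-2113\right) = -673730 + \frac{1}{-3361292} \left(-2113\right) = -673730 - - \frac{2113}{3361292} = -673730 + \frac{2113}{3361292} = - \frac{2264603257047}{3361292}$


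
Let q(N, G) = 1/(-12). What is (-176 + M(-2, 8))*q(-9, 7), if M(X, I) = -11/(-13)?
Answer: 759/52 ≈ 14.596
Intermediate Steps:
q(N, G) = -1/12
M(X, I) = 11/13 (M(X, I) = -11*(-1/13) = 11/13)
(-176 + M(-2, 8))*q(-9, 7) = (-176 + 11/13)*(-1/12) = -2277/13*(-1/12) = 759/52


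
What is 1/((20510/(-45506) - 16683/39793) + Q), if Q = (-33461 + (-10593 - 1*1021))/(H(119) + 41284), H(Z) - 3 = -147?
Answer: -7449714541412/14643184162127 ≈ -0.50875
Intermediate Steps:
H(Z) = -144 (H(Z) = 3 - 147 = -144)
Q = -9015/8228 (Q = (-33461 + (-10593 - 1*1021))/(-144 + 41284) = (-33461 + (-10593 - 1021))/41140 = (-33461 - 11614)*(1/41140) = -45075*1/41140 = -9015/8228 ≈ -1.0956)
1/((20510/(-45506) - 16683/39793) + Q) = 1/((20510/(-45506) - 16683/39793) - 9015/8228) = 1/((20510*(-1/45506) - 16683*1/39793) - 9015/8228) = 1/((-10255/22753 - 16683/39793) - 9015/8228) = 1/(-787665514/905410129 - 9015/8228) = 1/(-14643184162127/7449714541412) = -7449714541412/14643184162127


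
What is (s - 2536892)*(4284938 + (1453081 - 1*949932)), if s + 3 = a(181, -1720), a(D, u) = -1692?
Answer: -12154975413069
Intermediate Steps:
s = -1695 (s = -3 - 1692 = -1695)
(s - 2536892)*(4284938 + (1453081 - 1*949932)) = (-1695 - 2536892)*(4284938 + (1453081 - 1*949932)) = -2538587*(4284938 + (1453081 - 949932)) = -2538587*(4284938 + 503149) = -2538587*4788087 = -12154975413069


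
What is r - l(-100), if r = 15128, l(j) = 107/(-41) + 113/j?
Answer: 62040133/4100 ≈ 15132.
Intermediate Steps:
l(j) = -107/41 + 113/j (l(j) = 107*(-1/41) + 113/j = -107/41 + 113/j)
r - l(-100) = 15128 - (-107/41 + 113/(-100)) = 15128 - (-107/41 + 113*(-1/100)) = 15128 - (-107/41 - 113/100) = 15128 - 1*(-15333/4100) = 15128 + 15333/4100 = 62040133/4100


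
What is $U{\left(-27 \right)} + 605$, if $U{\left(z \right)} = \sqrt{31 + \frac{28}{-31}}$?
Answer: $605 + \frac{\sqrt{28923}}{31} \approx 610.49$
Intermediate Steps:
$U{\left(z \right)} = \frac{\sqrt{28923}}{31}$ ($U{\left(z \right)} = \sqrt{31 + 28 \left(- \frac{1}{31}\right)} = \sqrt{31 - \frac{28}{31}} = \sqrt{\frac{933}{31}} = \frac{\sqrt{28923}}{31}$)
$U{\left(-27 \right)} + 605 = \frac{\sqrt{28923}}{31} + 605 = 605 + \frac{\sqrt{28923}}{31}$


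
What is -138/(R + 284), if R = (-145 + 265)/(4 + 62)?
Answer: -253/524 ≈ -0.48282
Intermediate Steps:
R = 20/11 (R = 120/66 = 120*(1/66) = 20/11 ≈ 1.8182)
-138/(R + 284) = -138/(20/11 + 284) = -138/3144/11 = -138*11/3144 = -253/524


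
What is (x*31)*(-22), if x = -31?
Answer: 21142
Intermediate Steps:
(x*31)*(-22) = -31*31*(-22) = -961*(-22) = 21142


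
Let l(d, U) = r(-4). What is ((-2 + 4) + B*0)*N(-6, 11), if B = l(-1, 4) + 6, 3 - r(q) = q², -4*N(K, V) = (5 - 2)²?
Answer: -9/2 ≈ -4.5000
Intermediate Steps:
N(K, V) = -9/4 (N(K, V) = -(5 - 2)²/4 = -¼*3² = -¼*9 = -9/4)
r(q) = 3 - q²
l(d, U) = -13 (l(d, U) = 3 - 1*(-4)² = 3 - 1*16 = 3 - 16 = -13)
B = -7 (B = -13 + 6 = -7)
((-2 + 4) + B*0)*N(-6, 11) = ((-2 + 4) - 7*0)*(-9/4) = (2 + 0)*(-9/4) = 2*(-9/4) = -9/2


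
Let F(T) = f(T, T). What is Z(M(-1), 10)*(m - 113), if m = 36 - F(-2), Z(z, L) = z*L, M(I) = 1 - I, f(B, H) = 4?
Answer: -1620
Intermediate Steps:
F(T) = 4
Z(z, L) = L*z
m = 32 (m = 36 - 1*4 = 36 - 4 = 32)
Z(M(-1), 10)*(m - 113) = (10*(1 - 1*(-1)))*(32 - 113) = (10*(1 + 1))*(-81) = (10*2)*(-81) = 20*(-81) = -1620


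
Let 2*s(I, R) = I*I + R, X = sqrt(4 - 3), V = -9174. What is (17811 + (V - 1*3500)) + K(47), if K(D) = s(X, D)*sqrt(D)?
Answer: 5137 + 24*sqrt(47) ≈ 5301.5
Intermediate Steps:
X = 1 (X = sqrt(1) = 1)
s(I, R) = R/2 + I**2/2 (s(I, R) = (I*I + R)/2 = (I**2 + R)/2 = (R + I**2)/2 = R/2 + I**2/2)
K(D) = sqrt(D)*(1/2 + D/2) (K(D) = (D/2 + (1/2)*1**2)*sqrt(D) = (D/2 + (1/2)*1)*sqrt(D) = (D/2 + 1/2)*sqrt(D) = (1/2 + D/2)*sqrt(D) = sqrt(D)*(1/2 + D/2))
(17811 + (V - 1*3500)) + K(47) = (17811 + (-9174 - 1*3500)) + sqrt(47)*(1 + 47)/2 = (17811 + (-9174 - 3500)) + (1/2)*sqrt(47)*48 = (17811 - 12674) + 24*sqrt(47) = 5137 + 24*sqrt(47)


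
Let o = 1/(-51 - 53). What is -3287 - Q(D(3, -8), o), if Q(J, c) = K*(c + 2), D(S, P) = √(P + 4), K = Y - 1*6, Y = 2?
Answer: -85255/26 ≈ -3279.0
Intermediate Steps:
K = -4 (K = 2 - 1*6 = 2 - 6 = -4)
D(S, P) = √(4 + P)
o = -1/104 (o = 1/(-104) = -1/104 ≈ -0.0096154)
Q(J, c) = -8 - 4*c (Q(J, c) = -4*(c + 2) = -4*(2 + c) = -8 - 4*c)
-3287 - Q(D(3, -8), o) = -3287 - (-8 - 4*(-1/104)) = -3287 - (-8 + 1/26) = -3287 - 1*(-207/26) = -3287 + 207/26 = -85255/26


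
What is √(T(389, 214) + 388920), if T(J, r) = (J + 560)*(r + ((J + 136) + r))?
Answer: √1293317 ≈ 1137.2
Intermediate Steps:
T(J, r) = (560 + J)*(136 + J + 2*r) (T(J, r) = (560 + J)*(r + ((136 + J) + r)) = (560 + J)*(r + (136 + J + r)) = (560 + J)*(136 + J + 2*r))
√(T(389, 214) + 388920) = √((76160 + 389² + 696*389 + 1120*214 + 2*389*214) + 388920) = √((76160 + 151321 + 270744 + 239680 + 166492) + 388920) = √(904397 + 388920) = √1293317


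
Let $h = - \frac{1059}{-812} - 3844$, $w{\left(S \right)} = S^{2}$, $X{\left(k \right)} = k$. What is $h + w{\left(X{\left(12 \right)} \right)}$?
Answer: $- \frac{3003341}{812} \approx -3698.7$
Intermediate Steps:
$h = - \frac{3120269}{812}$ ($h = \left(-1059\right) \left(- \frac{1}{812}\right) - 3844 = \frac{1059}{812} - 3844 = - \frac{3120269}{812} \approx -3842.7$)
$h + w{\left(X{\left(12 \right)} \right)} = - \frac{3120269}{812} + 12^{2} = - \frac{3120269}{812} + 144 = - \frac{3003341}{812}$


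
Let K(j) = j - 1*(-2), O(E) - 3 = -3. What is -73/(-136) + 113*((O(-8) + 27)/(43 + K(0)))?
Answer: 46469/680 ≈ 68.337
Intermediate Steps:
O(E) = 0 (O(E) = 3 - 3 = 0)
K(j) = 2 + j (K(j) = j + 2 = 2 + j)
-73/(-136) + 113*((O(-8) + 27)/(43 + K(0))) = -73/(-136) + 113*((0 + 27)/(43 + (2 + 0))) = -73*(-1/136) + 113*(27/(43 + 2)) = 73/136 + 113*(27/45) = 73/136 + 113*(27*(1/45)) = 73/136 + 113*(⅗) = 73/136 + 339/5 = 46469/680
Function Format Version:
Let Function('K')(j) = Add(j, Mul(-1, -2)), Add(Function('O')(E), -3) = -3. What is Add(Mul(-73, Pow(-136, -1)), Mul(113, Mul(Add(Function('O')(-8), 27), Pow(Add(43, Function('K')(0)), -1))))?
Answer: Rational(46469, 680) ≈ 68.337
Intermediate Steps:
Function('O')(E) = 0 (Function('O')(E) = Add(3, -3) = 0)
Function('K')(j) = Add(2, j) (Function('K')(j) = Add(j, 2) = Add(2, j))
Add(Mul(-73, Pow(-136, -1)), Mul(113, Mul(Add(Function('O')(-8), 27), Pow(Add(43, Function('K')(0)), -1)))) = Add(Mul(-73, Pow(-136, -1)), Mul(113, Mul(Add(0, 27), Pow(Add(43, Add(2, 0)), -1)))) = Add(Mul(-73, Rational(-1, 136)), Mul(113, Mul(27, Pow(Add(43, 2), -1)))) = Add(Rational(73, 136), Mul(113, Mul(27, Pow(45, -1)))) = Add(Rational(73, 136), Mul(113, Mul(27, Rational(1, 45)))) = Add(Rational(73, 136), Mul(113, Rational(3, 5))) = Add(Rational(73, 136), Rational(339, 5)) = Rational(46469, 680)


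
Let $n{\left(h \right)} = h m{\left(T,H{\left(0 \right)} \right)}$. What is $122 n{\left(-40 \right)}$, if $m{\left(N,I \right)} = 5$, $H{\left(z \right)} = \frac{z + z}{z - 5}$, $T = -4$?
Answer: $-24400$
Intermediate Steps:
$H{\left(z \right)} = \frac{2 z}{-5 + z}$
$n{\left(h \right)} = 5 h$ ($n{\left(h \right)} = h 5 = 5 h$)
$122 n{\left(-40 \right)} = 122 \cdot 5 \left(-40\right) = 122 \left(-200\right) = -24400$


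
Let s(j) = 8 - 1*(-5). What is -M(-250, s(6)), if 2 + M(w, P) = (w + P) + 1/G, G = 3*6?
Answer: 4301/18 ≈ 238.94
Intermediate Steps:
s(j) = 13 (s(j) = 8 + 5 = 13)
G = 18
M(w, P) = -35/18 + P + w (M(w, P) = -2 + ((w + P) + 1/18) = -2 + ((P + w) + 1/18) = -2 + (1/18 + P + w) = -35/18 + P + w)
-M(-250, s(6)) = -(-35/18 + 13 - 250) = -1*(-4301/18) = 4301/18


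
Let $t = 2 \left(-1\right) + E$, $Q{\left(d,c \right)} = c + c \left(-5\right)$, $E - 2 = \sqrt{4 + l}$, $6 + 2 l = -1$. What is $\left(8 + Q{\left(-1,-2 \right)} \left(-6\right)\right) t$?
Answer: $- 20 \sqrt{2} \approx -28.284$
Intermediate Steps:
$l = - \frac{7}{2}$ ($l = -3 + \frac{1}{2} \left(-1\right) = -3 - \frac{1}{2} = - \frac{7}{2} \approx -3.5$)
$E = 2 + \frac{\sqrt{2}}{2}$ ($E = 2 + \sqrt{4 - \frac{7}{2}} = 2 + \sqrt{\frac{1}{2}} = 2 + \frac{\sqrt{2}}{2} \approx 2.7071$)
$Q{\left(d,c \right)} = - 4 c$ ($Q{\left(d,c \right)} = c - 5 c = - 4 c$)
$t = \frac{\sqrt{2}}{2}$ ($t = 2 \left(-1\right) + \left(2 + \frac{\sqrt{2}}{2}\right) = -2 + \left(2 + \frac{\sqrt{2}}{2}\right) = \frac{\sqrt{2}}{2} \approx 0.70711$)
$\left(8 + Q{\left(-1,-2 \right)} \left(-6\right)\right) t = \left(8 + \left(-4\right) \left(-2\right) \left(-6\right)\right) \frac{\sqrt{2}}{2} = \left(8 + 8 \left(-6\right)\right) \frac{\sqrt{2}}{2} = \left(8 - 48\right) \frac{\sqrt{2}}{2} = - 40 \frac{\sqrt{2}}{2} = - 20 \sqrt{2}$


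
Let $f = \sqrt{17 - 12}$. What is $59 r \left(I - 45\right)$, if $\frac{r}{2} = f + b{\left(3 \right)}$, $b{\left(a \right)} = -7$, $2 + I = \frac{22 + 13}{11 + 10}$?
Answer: $\frac{112336}{3} - \frac{16048 \sqrt{5}}{3} \approx 25484.0$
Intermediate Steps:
$I = - \frac{1}{3}$ ($I = -2 + \frac{22 + 13}{11 + 10} = -2 + \frac{35}{21} = -2 + 35 \cdot \frac{1}{21} = -2 + \frac{5}{3} = - \frac{1}{3} \approx -0.33333$)
$f = \sqrt{5} \approx 2.2361$
$r = -14 + 2 \sqrt{5}$ ($r = 2 \left(\sqrt{5} - 7\right) = 2 \left(-7 + \sqrt{5}\right) = -14 + 2 \sqrt{5} \approx -9.5279$)
$59 r \left(I - 45\right) = 59 \left(-14 + 2 \sqrt{5}\right) \left(- \frac{1}{3} - 45\right) = \left(-826 + 118 \sqrt{5}\right) \left(- \frac{136}{3}\right) = \frac{112336}{3} - \frac{16048 \sqrt{5}}{3}$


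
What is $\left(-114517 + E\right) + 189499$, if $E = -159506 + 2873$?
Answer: $-81651$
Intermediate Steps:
$E = -156633$
$\left(-114517 + E\right) + 189499 = \left(-114517 - 156633\right) + 189499 = -271150 + 189499 = -81651$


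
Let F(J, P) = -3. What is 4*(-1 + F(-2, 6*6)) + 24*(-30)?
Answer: -736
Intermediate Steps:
4*(-1 + F(-2, 6*6)) + 24*(-30) = 4*(-1 - 3) + 24*(-30) = 4*(-4) - 720 = -16 - 720 = -736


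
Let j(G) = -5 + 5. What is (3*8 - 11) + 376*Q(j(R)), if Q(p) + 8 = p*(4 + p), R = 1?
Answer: -2995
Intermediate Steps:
j(G) = 0
Q(p) = -8 + p*(4 + p)
(3*8 - 11) + 376*Q(j(R)) = (3*8 - 11) + 376*(-8 + 0**2 + 4*0) = (24 - 11) + 376*(-8 + 0 + 0) = 13 + 376*(-8) = 13 - 3008 = -2995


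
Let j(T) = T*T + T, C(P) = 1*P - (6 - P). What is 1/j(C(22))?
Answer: 1/1482 ≈ 0.00067476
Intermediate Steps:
C(P) = -6 + 2*P (C(P) = P + (-6 + P) = -6 + 2*P)
j(T) = T + T² (j(T) = T² + T = T + T²)
1/j(C(22)) = 1/((-6 + 2*22)*(1 + (-6 + 2*22))) = 1/((-6 + 44)*(1 + (-6 + 44))) = 1/(38*(1 + 38)) = 1/(38*39) = 1/1482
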